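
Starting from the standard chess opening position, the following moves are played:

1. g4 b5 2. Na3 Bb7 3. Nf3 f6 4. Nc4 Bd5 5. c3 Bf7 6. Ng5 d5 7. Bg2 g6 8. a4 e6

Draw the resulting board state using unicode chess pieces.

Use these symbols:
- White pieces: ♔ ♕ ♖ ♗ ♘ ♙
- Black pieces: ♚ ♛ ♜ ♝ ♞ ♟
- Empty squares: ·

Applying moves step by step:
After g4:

♜ ♞ ♝ ♛ ♚ ♝ ♞ ♜
♟ ♟ ♟ ♟ ♟ ♟ ♟ ♟
· · · · · · · ·
· · · · · · · ·
· · · · · · ♙ ·
· · · · · · · ·
♙ ♙ ♙ ♙ ♙ ♙ · ♙
♖ ♘ ♗ ♕ ♔ ♗ ♘ ♖


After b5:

♜ ♞ ♝ ♛ ♚ ♝ ♞ ♜
♟ · ♟ ♟ ♟ ♟ ♟ ♟
· · · · · · · ·
· ♟ · · · · · ·
· · · · · · ♙ ·
· · · · · · · ·
♙ ♙ ♙ ♙ ♙ ♙ · ♙
♖ ♘ ♗ ♕ ♔ ♗ ♘ ♖


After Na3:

♜ ♞ ♝ ♛ ♚ ♝ ♞ ♜
♟ · ♟ ♟ ♟ ♟ ♟ ♟
· · · · · · · ·
· ♟ · · · · · ·
· · · · · · ♙ ·
♘ · · · · · · ·
♙ ♙ ♙ ♙ ♙ ♙ · ♙
♖ · ♗ ♕ ♔ ♗ ♘ ♖


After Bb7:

♜ ♞ · ♛ ♚ ♝ ♞ ♜
♟ ♝ ♟ ♟ ♟ ♟ ♟ ♟
· · · · · · · ·
· ♟ · · · · · ·
· · · · · · ♙ ·
♘ · · · · · · ·
♙ ♙ ♙ ♙ ♙ ♙ · ♙
♖ · ♗ ♕ ♔ ♗ ♘ ♖


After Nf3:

♜ ♞ · ♛ ♚ ♝ ♞ ♜
♟ ♝ ♟ ♟ ♟ ♟ ♟ ♟
· · · · · · · ·
· ♟ · · · · · ·
· · · · · · ♙ ·
♘ · · · · ♘ · ·
♙ ♙ ♙ ♙ ♙ ♙ · ♙
♖ · ♗ ♕ ♔ ♗ · ♖


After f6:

♜ ♞ · ♛ ♚ ♝ ♞ ♜
♟ ♝ ♟ ♟ ♟ · ♟ ♟
· · · · · ♟ · ·
· ♟ · · · · · ·
· · · · · · ♙ ·
♘ · · · · ♘ · ·
♙ ♙ ♙ ♙ ♙ ♙ · ♙
♖ · ♗ ♕ ♔ ♗ · ♖


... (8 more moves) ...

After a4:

♜ ♞ · ♛ ♚ ♝ ♞ ♜
♟ · ♟ · ♟ ♝ · ♟
· · · · · ♟ ♟ ·
· ♟ · ♟ · · ♘ ·
♙ · ♘ · · · ♙ ·
· · ♙ · · · · ·
· ♙ · ♙ ♙ ♙ ♗ ♙
♖ · ♗ ♕ ♔ · · ♖


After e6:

♜ ♞ · ♛ ♚ ♝ ♞ ♜
♟ · ♟ · · ♝ · ♟
· · · · ♟ ♟ ♟ ·
· ♟ · ♟ · · ♘ ·
♙ · ♘ · · · ♙ ·
· · ♙ · · · · ·
· ♙ · ♙ ♙ ♙ ♗ ♙
♖ · ♗ ♕ ♔ · · ♖



  a b c d e f g h
  ─────────────────
8│♜ ♞ · ♛ ♚ ♝ ♞ ♜│8
7│♟ · ♟ · · ♝ · ♟│7
6│· · · · ♟ ♟ ♟ ·│6
5│· ♟ · ♟ · · ♘ ·│5
4│♙ · ♘ · · · ♙ ·│4
3│· · ♙ · · · · ·│3
2│· ♙ · ♙ ♙ ♙ ♗ ♙│2
1│♖ · ♗ ♕ ♔ · · ♖│1
  ─────────────────
  a b c d e f g h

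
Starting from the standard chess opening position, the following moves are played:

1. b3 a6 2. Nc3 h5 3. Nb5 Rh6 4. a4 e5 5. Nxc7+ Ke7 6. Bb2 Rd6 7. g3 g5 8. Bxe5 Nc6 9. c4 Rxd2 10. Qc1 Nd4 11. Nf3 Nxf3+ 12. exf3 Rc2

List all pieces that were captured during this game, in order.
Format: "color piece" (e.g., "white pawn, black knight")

Tracking captures:
  Nxc7+: captured black pawn
  Bxe5: captured black pawn
  Rxd2: captured white pawn
  Nxf3+: captured white knight
  exf3: captured black knight

black pawn, black pawn, white pawn, white knight, black knight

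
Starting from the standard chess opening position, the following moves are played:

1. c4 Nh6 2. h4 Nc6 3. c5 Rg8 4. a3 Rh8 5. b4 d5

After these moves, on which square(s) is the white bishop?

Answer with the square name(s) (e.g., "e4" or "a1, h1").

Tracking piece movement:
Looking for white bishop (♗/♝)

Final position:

  a b c d e f g h
  ─────────────────
8│♜ · ♝ ♛ ♚ ♝ · ♜│8
7│♟ ♟ ♟ · ♟ ♟ ♟ ♟│7
6│· · ♞ · · · · ♞│6
5│· · ♙ ♟ · · · ·│5
4│· ♙ · · · · · ♙│4
3│♙ · · · · · · ·│3
2│· · · ♙ ♙ ♙ ♙ ·│2
1│♖ ♘ ♗ ♕ ♔ ♗ ♘ ♖│1
  ─────────────────
  a b c d e f g h


c1, f1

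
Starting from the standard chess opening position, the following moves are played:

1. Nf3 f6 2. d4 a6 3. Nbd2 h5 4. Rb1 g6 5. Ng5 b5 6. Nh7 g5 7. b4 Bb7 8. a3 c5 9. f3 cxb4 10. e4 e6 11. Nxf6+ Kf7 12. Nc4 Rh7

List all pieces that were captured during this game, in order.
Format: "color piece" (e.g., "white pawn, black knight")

Tracking captures:
  cxb4: captured white pawn
  Nxf6+: captured black pawn

white pawn, black pawn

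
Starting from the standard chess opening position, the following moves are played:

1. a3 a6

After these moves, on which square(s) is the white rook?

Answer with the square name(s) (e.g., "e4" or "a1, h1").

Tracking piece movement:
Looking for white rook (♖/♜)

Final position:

  a b c d e f g h
  ─────────────────
8│♜ ♞ ♝ ♛ ♚ ♝ ♞ ♜│8
7│· ♟ ♟ ♟ ♟ ♟ ♟ ♟│7
6│♟ · · · · · · ·│6
5│· · · · · · · ·│5
4│· · · · · · · ·│4
3│♙ · · · · · · ·│3
2│· ♙ ♙ ♙ ♙ ♙ ♙ ♙│2
1│♖ ♘ ♗ ♕ ♔ ♗ ♘ ♖│1
  ─────────────────
  a b c d e f g h


a1, h1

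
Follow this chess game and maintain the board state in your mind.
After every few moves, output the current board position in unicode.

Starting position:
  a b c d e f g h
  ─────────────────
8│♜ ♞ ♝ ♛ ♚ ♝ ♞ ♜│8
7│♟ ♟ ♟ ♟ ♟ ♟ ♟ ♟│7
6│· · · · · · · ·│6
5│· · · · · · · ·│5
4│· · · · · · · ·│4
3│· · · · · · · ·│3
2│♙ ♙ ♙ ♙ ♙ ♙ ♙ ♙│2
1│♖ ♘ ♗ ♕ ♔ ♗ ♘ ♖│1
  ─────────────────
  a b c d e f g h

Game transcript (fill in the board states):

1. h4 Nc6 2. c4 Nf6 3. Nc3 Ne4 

  a b c d e f g h
  ─────────────────
8│♜ · ♝ ♛ ♚ ♝ · ♜│8
7│♟ ♟ ♟ ♟ ♟ ♟ ♟ ♟│7
6│· · ♞ · · · · ·│6
5│· · · · · · · ·│5
4│· · ♙ · ♞ · · ♙│4
3│· · ♘ · · · · ·│3
2│♙ ♙ · ♙ ♙ ♙ ♙ ·│2
1│♖ · ♗ ♕ ♔ ♗ ♘ ♖│1
  ─────────────────
  a b c d e f g h

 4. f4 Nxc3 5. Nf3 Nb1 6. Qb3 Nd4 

  a b c d e f g h
  ─────────────────
8│♜ · ♝ ♛ ♚ ♝ · ♜│8
7│♟ ♟ ♟ ♟ ♟ ♟ ♟ ♟│7
6│· · · · · · · ·│6
5│· · · · · · · ·│5
4│· · ♙ ♞ · ♙ · ♙│4
3│· ♕ · · · ♘ · ·│3
2│♙ ♙ · ♙ ♙ · ♙ ·│2
1│♖ ♞ ♗ · ♔ ♗ · ♖│1
  ─────────────────
  a b c d e f g h

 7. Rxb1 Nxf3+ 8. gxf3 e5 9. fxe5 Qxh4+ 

  a b c d e f g h
  ─────────────────
8│♜ · ♝ · ♚ ♝ · ♜│8
7│♟ ♟ ♟ ♟ · ♟ ♟ ♟│7
6│· · · · · · · ·│6
5│· · · · ♙ · · ·│5
4│· · ♙ · · · · ♛│4
3│· ♕ · · · ♙ · ·│3
2│♙ ♙ · ♙ ♙ · · ·│2
1│· ♖ ♗ · ♔ ♗ · ♖│1
  ─────────────────
  a b c d e f g h

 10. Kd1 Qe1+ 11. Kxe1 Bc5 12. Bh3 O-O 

  a b c d e f g h
  ─────────────────
8│♜ · ♝ · · ♜ ♚ ·│8
7│♟ ♟ ♟ ♟ · ♟ ♟ ♟│7
6│· · · · · · · ·│6
5│· · ♝ · ♙ · · ·│5
4│· · ♙ · · · · ·│4
3│· ♕ · · · ♙ · ♗│3
2│♙ ♙ · ♙ ♙ · · ·│2
1│· ♖ ♗ · ♔ · · ♖│1
  ─────────────────
  a b c d e f g h

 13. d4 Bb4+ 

  a b c d e f g h
  ─────────────────
8│♜ · ♝ · · ♜ ♚ ·│8
7│♟ ♟ ♟ ♟ · ♟ ♟ ♟│7
6│· · · · · · · ·│6
5│· · · · ♙ · · ·│5
4│· ♝ ♙ ♙ · · · ·│4
3│· ♕ · · · ♙ · ♗│3
2│♙ ♙ · · ♙ · · ·│2
1│· ♖ ♗ · ♔ · · ♖│1
  ─────────────────
  a b c d e f g h


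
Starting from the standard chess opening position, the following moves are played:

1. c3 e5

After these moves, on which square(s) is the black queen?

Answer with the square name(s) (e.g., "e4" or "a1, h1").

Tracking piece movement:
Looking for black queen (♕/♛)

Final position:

  a b c d e f g h
  ─────────────────
8│♜ ♞ ♝ ♛ ♚ ♝ ♞ ♜│8
7│♟ ♟ ♟ ♟ · ♟ ♟ ♟│7
6│· · · · · · · ·│6
5│· · · · ♟ · · ·│5
4│· · · · · · · ·│4
3│· · ♙ · · · · ·│3
2│♙ ♙ · ♙ ♙ ♙ ♙ ♙│2
1│♖ ♘ ♗ ♕ ♔ ♗ ♘ ♖│1
  ─────────────────
  a b c d e f g h


d8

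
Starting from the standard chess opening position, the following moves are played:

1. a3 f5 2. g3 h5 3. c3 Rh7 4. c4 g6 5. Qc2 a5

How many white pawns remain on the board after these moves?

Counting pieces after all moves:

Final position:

  a b c d e f g h
  ─────────────────
8│♜ ♞ ♝ ♛ ♚ ♝ ♞ ·│8
7│· ♟ ♟ ♟ ♟ · · ♜│7
6│· · · · · · ♟ ·│6
5│♟ · · · · ♟ · ♟│5
4│· · ♙ · · · · ·│4
3│♙ · · · · · ♙ ·│3
2│· ♙ ♕ ♙ ♙ ♙ · ♙│2
1│♖ ♘ ♗ · ♔ ♗ ♘ ♖│1
  ─────────────────
  a b c d e f g h


8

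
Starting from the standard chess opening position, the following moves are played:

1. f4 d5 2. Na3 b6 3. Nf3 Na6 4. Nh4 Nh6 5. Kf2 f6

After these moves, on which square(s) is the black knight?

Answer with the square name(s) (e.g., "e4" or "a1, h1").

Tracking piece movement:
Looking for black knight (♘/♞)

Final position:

  a b c d e f g h
  ─────────────────
8│♜ · ♝ ♛ ♚ ♝ · ♜│8
7│♟ · ♟ · ♟ · ♟ ♟│7
6│♞ ♟ · · · ♟ · ♞│6
5│· · · ♟ · · · ·│5
4│· · · · · ♙ · ♘│4
3│♘ · · · · · · ·│3
2│♙ ♙ ♙ ♙ ♙ ♔ ♙ ♙│2
1│♖ · ♗ ♕ · ♗ · ♖│1
  ─────────────────
  a b c d e f g h


a6, h6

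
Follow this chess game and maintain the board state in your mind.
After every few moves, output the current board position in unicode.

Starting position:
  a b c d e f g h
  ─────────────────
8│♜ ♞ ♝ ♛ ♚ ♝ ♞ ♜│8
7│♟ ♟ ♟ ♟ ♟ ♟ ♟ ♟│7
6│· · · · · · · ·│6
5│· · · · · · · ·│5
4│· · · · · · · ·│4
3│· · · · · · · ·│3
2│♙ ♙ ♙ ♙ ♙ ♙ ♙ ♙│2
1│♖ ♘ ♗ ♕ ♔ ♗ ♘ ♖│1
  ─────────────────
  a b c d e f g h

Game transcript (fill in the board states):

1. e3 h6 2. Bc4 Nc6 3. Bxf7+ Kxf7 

  a b c d e f g h
  ─────────────────
8│♜ · ♝ ♛ · ♝ ♞ ♜│8
7│♟ ♟ ♟ ♟ ♟ ♚ ♟ ·│7
6│· · ♞ · · · · ♟│6
5│· · · · · · · ·│5
4│· · · · · · · ·│4
3│· · · · ♙ · · ·│3
2│♙ ♙ ♙ ♙ · ♙ ♙ ♙│2
1│♖ ♘ ♗ ♕ ♔ · ♘ ♖│1
  ─────────────────
  a b c d e f g h

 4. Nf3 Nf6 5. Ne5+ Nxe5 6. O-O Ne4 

  a b c d e f g h
  ─────────────────
8│♜ · ♝ ♛ · ♝ · ♜│8
7│♟ ♟ ♟ ♟ ♟ ♚ ♟ ·│7
6│· · · · · · · ♟│6
5│· · · · ♞ · · ·│5
4│· · · · ♞ · · ·│4
3│· · · · ♙ · · ·│3
2│♙ ♙ ♙ ♙ · ♙ ♙ ♙│2
1│♖ ♘ ♗ ♕ · ♖ ♔ ·│1
  ─────────────────
  a b c d e f g h

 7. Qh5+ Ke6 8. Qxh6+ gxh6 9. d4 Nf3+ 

  a b c d e f g h
  ─────────────────
8│♜ · ♝ ♛ · ♝ · ♜│8
7│♟ ♟ ♟ ♟ ♟ · · ·│7
6│· · · · ♚ · · ♟│6
5│· · · · · · · ·│5
4│· · · ♙ ♞ · · ·│4
3│· · · · ♙ ♞ · ·│3
2│♙ ♙ ♙ · · ♙ ♙ ♙│2
1│♖ ♘ ♗ · · ♖ ♔ ·│1
  ─────────────────
  a b c d e f g h

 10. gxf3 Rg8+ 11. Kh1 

  a b c d e f g h
  ─────────────────
8│♜ · ♝ ♛ · ♝ ♜ ·│8
7│♟ ♟ ♟ ♟ ♟ · · ·│7
6│· · · · ♚ · · ♟│6
5│· · · · · · · ·│5
4│· · · ♙ ♞ · · ·│4
3│· · · · ♙ ♙ · ·│3
2│♙ ♙ ♙ · · ♙ · ♙│2
1│♖ ♘ ♗ · · ♖ · ♔│1
  ─────────────────
  a b c d e f g h


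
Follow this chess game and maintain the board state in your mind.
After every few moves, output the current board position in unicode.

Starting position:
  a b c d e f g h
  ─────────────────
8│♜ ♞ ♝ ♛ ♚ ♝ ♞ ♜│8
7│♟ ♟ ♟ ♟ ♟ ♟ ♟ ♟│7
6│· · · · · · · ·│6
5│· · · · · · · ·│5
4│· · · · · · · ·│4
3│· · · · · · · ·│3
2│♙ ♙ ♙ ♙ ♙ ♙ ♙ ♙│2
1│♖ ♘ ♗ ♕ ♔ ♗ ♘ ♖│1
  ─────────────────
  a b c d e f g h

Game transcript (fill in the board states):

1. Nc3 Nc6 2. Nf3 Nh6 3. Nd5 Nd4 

  a b c d e f g h
  ─────────────────
8│♜ · ♝ ♛ ♚ ♝ · ♜│8
7│♟ ♟ ♟ ♟ ♟ ♟ ♟ ♟│7
6│· · · · · · · ♞│6
5│· · · ♘ · · · ·│5
4│· · · ♞ · · · ·│4
3│· · · · · ♘ · ·│3
2│♙ ♙ ♙ ♙ ♙ ♙ ♙ ♙│2
1│♖ · ♗ ♕ ♔ ♗ · ♖│1
  ─────────────────
  a b c d e f g h

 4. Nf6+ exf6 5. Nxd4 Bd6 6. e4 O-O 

  a b c d e f g h
  ─────────────────
8│♜ · ♝ ♛ · ♜ ♚ ·│8
7│♟ ♟ ♟ ♟ · ♟ ♟ ♟│7
6│· · · ♝ · ♟ · ♞│6
5│· · · · · · · ·│5
4│· · · ♘ ♙ · · ·│4
3│· · · · · · · ·│3
2│♙ ♙ ♙ ♙ · ♙ ♙ ♙│2
1│♖ · ♗ ♕ ♔ ♗ · ♖│1
  ─────────────────
  a b c d e f g h

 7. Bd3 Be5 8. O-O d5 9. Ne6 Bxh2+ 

  a b c d e f g h
  ─────────────────
8│♜ · ♝ ♛ · ♜ ♚ ·│8
7│♟ ♟ ♟ · · ♟ ♟ ♟│7
6│· · · · ♘ ♟ · ♞│6
5│· · · ♟ · · · ·│5
4│· · · · ♙ · · ·│4
3│· · · ♗ · · · ·│3
2│♙ ♙ ♙ ♙ · ♙ ♙ ♝│2
1│♖ · ♗ ♕ · ♖ ♔ ·│1
  ─────────────────
  a b c d e f g h

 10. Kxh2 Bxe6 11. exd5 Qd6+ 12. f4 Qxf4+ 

  a b c d e f g h
  ─────────────────
8│♜ · · · · ♜ ♚ ·│8
7│♟ ♟ ♟ · · ♟ ♟ ♟│7
6│· · · · ♝ ♟ · ♞│6
5│· · · ♙ · · · ·│5
4│· · · · · ♛ · ·│4
3│· · · ♗ · · · ·│3
2│♙ ♙ ♙ ♙ · · ♙ ♔│2
1│♖ · ♗ ♕ · ♖ · ·│1
  ─────────────────
  a b c d e f g h

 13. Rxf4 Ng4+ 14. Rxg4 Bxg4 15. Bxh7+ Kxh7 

  a b c d e f g h
  ─────────────────
8│♜ · · · · ♜ · ·│8
7│♟ ♟ ♟ · · ♟ ♟ ♚│7
6│· · · · · ♟ · ·│6
5│· · · ♙ · · · ·│5
4│· · · · · · ♝ ·│4
3│· · · · · · · ·│3
2│♙ ♙ ♙ ♙ · · ♙ ♔│2
1│♖ · ♗ ♕ · · · ·│1
  ─────────────────
  a b c d e f g h



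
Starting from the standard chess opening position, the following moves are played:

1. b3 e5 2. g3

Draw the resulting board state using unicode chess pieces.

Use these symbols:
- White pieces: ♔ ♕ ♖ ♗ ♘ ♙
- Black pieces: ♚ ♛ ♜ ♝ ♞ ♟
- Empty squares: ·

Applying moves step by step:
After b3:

♜ ♞ ♝ ♛ ♚ ♝ ♞ ♜
♟ ♟ ♟ ♟ ♟ ♟ ♟ ♟
· · · · · · · ·
· · · · · · · ·
· · · · · · · ·
· ♙ · · · · · ·
♙ · ♙ ♙ ♙ ♙ ♙ ♙
♖ ♘ ♗ ♕ ♔ ♗ ♘ ♖


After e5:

♜ ♞ ♝ ♛ ♚ ♝ ♞ ♜
♟ ♟ ♟ ♟ · ♟ ♟ ♟
· · · · · · · ·
· · · · ♟ · · ·
· · · · · · · ·
· ♙ · · · · · ·
♙ · ♙ ♙ ♙ ♙ ♙ ♙
♖ ♘ ♗ ♕ ♔ ♗ ♘ ♖


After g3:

♜ ♞ ♝ ♛ ♚ ♝ ♞ ♜
♟ ♟ ♟ ♟ · ♟ ♟ ♟
· · · · · · · ·
· · · · ♟ · · ·
· · · · · · · ·
· ♙ · · · · ♙ ·
♙ · ♙ ♙ ♙ ♙ · ♙
♖ ♘ ♗ ♕ ♔ ♗ ♘ ♖



  a b c d e f g h
  ─────────────────
8│♜ ♞ ♝ ♛ ♚ ♝ ♞ ♜│8
7│♟ ♟ ♟ ♟ · ♟ ♟ ♟│7
6│· · · · · · · ·│6
5│· · · · ♟ · · ·│5
4│· · · · · · · ·│4
3│· ♙ · · · · ♙ ·│3
2│♙ · ♙ ♙ ♙ ♙ · ♙│2
1│♖ ♘ ♗ ♕ ♔ ♗ ♘ ♖│1
  ─────────────────
  a b c d e f g h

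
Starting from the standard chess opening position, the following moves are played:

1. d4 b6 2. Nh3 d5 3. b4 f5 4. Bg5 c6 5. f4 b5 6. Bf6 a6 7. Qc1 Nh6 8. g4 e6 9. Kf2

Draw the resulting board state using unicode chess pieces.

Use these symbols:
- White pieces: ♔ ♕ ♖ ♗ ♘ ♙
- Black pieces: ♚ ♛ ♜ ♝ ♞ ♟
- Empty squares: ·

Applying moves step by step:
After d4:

♜ ♞ ♝ ♛ ♚ ♝ ♞ ♜
♟ ♟ ♟ ♟ ♟ ♟ ♟ ♟
· · · · · · · ·
· · · · · · · ·
· · · ♙ · · · ·
· · · · · · · ·
♙ ♙ ♙ · ♙ ♙ ♙ ♙
♖ ♘ ♗ ♕ ♔ ♗ ♘ ♖


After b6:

♜ ♞ ♝ ♛ ♚ ♝ ♞ ♜
♟ · ♟ ♟ ♟ ♟ ♟ ♟
· ♟ · · · · · ·
· · · · · · · ·
· · · ♙ · · · ·
· · · · · · · ·
♙ ♙ ♙ · ♙ ♙ ♙ ♙
♖ ♘ ♗ ♕ ♔ ♗ ♘ ♖


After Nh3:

♜ ♞ ♝ ♛ ♚ ♝ ♞ ♜
♟ · ♟ ♟ ♟ ♟ ♟ ♟
· ♟ · · · · · ·
· · · · · · · ·
· · · ♙ · · · ·
· · · · · · · ♘
♙ ♙ ♙ · ♙ ♙ ♙ ♙
♖ ♘ ♗ ♕ ♔ ♗ · ♖


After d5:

♜ ♞ ♝ ♛ ♚ ♝ ♞ ♜
♟ · ♟ · ♟ ♟ ♟ ♟
· ♟ · · · · · ·
· · · ♟ · · · ·
· · · ♙ · · · ·
· · · · · · · ♘
♙ ♙ ♙ · ♙ ♙ ♙ ♙
♖ ♘ ♗ ♕ ♔ ♗ · ♖


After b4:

♜ ♞ ♝ ♛ ♚ ♝ ♞ ♜
♟ · ♟ · ♟ ♟ ♟ ♟
· ♟ · · · · · ·
· · · ♟ · · · ·
· ♙ · ♙ · · · ·
· · · · · · · ♘
♙ · ♙ · ♙ ♙ ♙ ♙
♖ ♘ ♗ ♕ ♔ ♗ · ♖


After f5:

♜ ♞ ♝ ♛ ♚ ♝ ♞ ♜
♟ · ♟ · ♟ · ♟ ♟
· ♟ · · · · · ·
· · · ♟ · ♟ · ·
· ♙ · ♙ · · · ·
· · · · · · · ♘
♙ · ♙ · ♙ ♙ ♙ ♙
♖ ♘ ♗ ♕ ♔ ♗ · ♖


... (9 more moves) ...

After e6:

♜ ♞ ♝ ♛ ♚ ♝ · ♜
· · · · · · ♟ ♟
♟ · ♟ · ♟ ♗ · ♞
· ♟ · ♟ · ♟ · ·
· ♙ · ♙ · ♙ ♙ ·
· · · · · · · ♘
♙ · ♙ · ♙ · · ♙
♖ ♘ ♕ · ♔ ♗ · ♖


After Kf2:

♜ ♞ ♝ ♛ ♚ ♝ · ♜
· · · · · · ♟ ♟
♟ · ♟ · ♟ ♗ · ♞
· ♟ · ♟ · ♟ · ·
· ♙ · ♙ · ♙ ♙ ·
· · · · · · · ♘
♙ · ♙ · ♙ ♔ · ♙
♖ ♘ ♕ · · ♗ · ♖



  a b c d e f g h
  ─────────────────
8│♜ ♞ ♝ ♛ ♚ ♝ · ♜│8
7│· · · · · · ♟ ♟│7
6│♟ · ♟ · ♟ ♗ · ♞│6
5│· ♟ · ♟ · ♟ · ·│5
4│· ♙ · ♙ · ♙ ♙ ·│4
3│· · · · · · · ♘│3
2│♙ · ♙ · ♙ ♔ · ♙│2
1│♖ ♘ ♕ · · ♗ · ♖│1
  ─────────────────
  a b c d e f g h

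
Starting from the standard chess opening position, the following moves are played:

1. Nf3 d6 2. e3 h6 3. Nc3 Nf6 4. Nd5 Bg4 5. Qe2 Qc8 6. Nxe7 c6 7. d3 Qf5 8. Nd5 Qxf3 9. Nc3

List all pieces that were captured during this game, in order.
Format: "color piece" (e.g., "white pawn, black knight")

Tracking captures:
  Nxe7: captured black pawn
  Qxf3: captured white knight

black pawn, white knight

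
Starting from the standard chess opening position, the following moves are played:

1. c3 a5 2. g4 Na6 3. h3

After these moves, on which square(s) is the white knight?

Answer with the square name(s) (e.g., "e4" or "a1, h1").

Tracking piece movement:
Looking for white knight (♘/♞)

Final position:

  a b c d e f g h
  ─────────────────
8│♜ · ♝ ♛ ♚ ♝ ♞ ♜│8
7│· ♟ ♟ ♟ ♟ ♟ ♟ ♟│7
6│♞ · · · · · · ·│6
5│♟ · · · · · · ·│5
4│· · · · · · ♙ ·│4
3│· · ♙ · · · · ♙│3
2│♙ ♙ · ♙ ♙ ♙ · ·│2
1│♖ ♘ ♗ ♕ ♔ ♗ ♘ ♖│1
  ─────────────────
  a b c d e f g h


b1, g1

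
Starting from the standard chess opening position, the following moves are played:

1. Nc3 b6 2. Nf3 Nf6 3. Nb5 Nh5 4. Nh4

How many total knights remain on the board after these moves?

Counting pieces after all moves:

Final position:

  a b c d e f g h
  ─────────────────
8│♜ ♞ ♝ ♛ ♚ ♝ · ♜│8
7│♟ · ♟ ♟ ♟ ♟ ♟ ♟│7
6│· ♟ · · · · · ·│6
5│· ♘ · · · · · ♞│5
4│· · · · · · · ♘│4
3│· · · · · · · ·│3
2│♙ ♙ ♙ ♙ ♙ ♙ ♙ ♙│2
1│♖ · ♗ ♕ ♔ ♗ · ♖│1
  ─────────────────
  a b c d e f g h


4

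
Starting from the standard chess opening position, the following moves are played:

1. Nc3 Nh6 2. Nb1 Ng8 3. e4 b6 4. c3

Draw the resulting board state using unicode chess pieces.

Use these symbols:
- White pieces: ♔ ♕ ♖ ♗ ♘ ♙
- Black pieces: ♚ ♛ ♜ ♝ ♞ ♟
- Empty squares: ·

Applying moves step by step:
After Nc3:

♜ ♞ ♝ ♛ ♚ ♝ ♞ ♜
♟ ♟ ♟ ♟ ♟ ♟ ♟ ♟
· · · · · · · ·
· · · · · · · ·
· · · · · · · ·
· · ♘ · · · · ·
♙ ♙ ♙ ♙ ♙ ♙ ♙ ♙
♖ · ♗ ♕ ♔ ♗ ♘ ♖


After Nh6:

♜ ♞ ♝ ♛ ♚ ♝ · ♜
♟ ♟ ♟ ♟ ♟ ♟ ♟ ♟
· · · · · · · ♞
· · · · · · · ·
· · · · · · · ·
· · ♘ · · · · ·
♙ ♙ ♙ ♙ ♙ ♙ ♙ ♙
♖ · ♗ ♕ ♔ ♗ ♘ ♖


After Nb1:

♜ ♞ ♝ ♛ ♚ ♝ · ♜
♟ ♟ ♟ ♟ ♟ ♟ ♟ ♟
· · · · · · · ♞
· · · · · · · ·
· · · · · · · ·
· · · · · · · ·
♙ ♙ ♙ ♙ ♙ ♙ ♙ ♙
♖ ♘ ♗ ♕ ♔ ♗ ♘ ♖


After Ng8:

♜ ♞ ♝ ♛ ♚ ♝ ♞ ♜
♟ ♟ ♟ ♟ ♟ ♟ ♟ ♟
· · · · · · · ·
· · · · · · · ·
· · · · · · · ·
· · · · · · · ·
♙ ♙ ♙ ♙ ♙ ♙ ♙ ♙
♖ ♘ ♗ ♕ ♔ ♗ ♘ ♖


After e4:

♜ ♞ ♝ ♛ ♚ ♝ ♞ ♜
♟ ♟ ♟ ♟ ♟ ♟ ♟ ♟
· · · · · · · ·
· · · · · · · ·
· · · · ♙ · · ·
· · · · · · · ·
♙ ♙ ♙ ♙ · ♙ ♙ ♙
♖ ♘ ♗ ♕ ♔ ♗ ♘ ♖


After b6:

♜ ♞ ♝ ♛ ♚ ♝ ♞ ♜
♟ · ♟ ♟ ♟ ♟ ♟ ♟
· ♟ · · · · · ·
· · · · · · · ·
· · · · ♙ · · ·
· · · · · · · ·
♙ ♙ ♙ ♙ · ♙ ♙ ♙
♖ ♘ ♗ ♕ ♔ ♗ ♘ ♖


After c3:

♜ ♞ ♝ ♛ ♚ ♝ ♞ ♜
♟ · ♟ ♟ ♟ ♟ ♟ ♟
· ♟ · · · · · ·
· · · · · · · ·
· · · · ♙ · · ·
· · ♙ · · · · ·
♙ ♙ · ♙ · ♙ ♙ ♙
♖ ♘ ♗ ♕ ♔ ♗ ♘ ♖



  a b c d e f g h
  ─────────────────
8│♜ ♞ ♝ ♛ ♚ ♝ ♞ ♜│8
7│♟ · ♟ ♟ ♟ ♟ ♟ ♟│7
6│· ♟ · · · · · ·│6
5│· · · · · · · ·│5
4│· · · · ♙ · · ·│4
3│· · ♙ · · · · ·│3
2│♙ ♙ · ♙ · ♙ ♙ ♙│2
1│♖ ♘ ♗ ♕ ♔ ♗ ♘ ♖│1
  ─────────────────
  a b c d e f g h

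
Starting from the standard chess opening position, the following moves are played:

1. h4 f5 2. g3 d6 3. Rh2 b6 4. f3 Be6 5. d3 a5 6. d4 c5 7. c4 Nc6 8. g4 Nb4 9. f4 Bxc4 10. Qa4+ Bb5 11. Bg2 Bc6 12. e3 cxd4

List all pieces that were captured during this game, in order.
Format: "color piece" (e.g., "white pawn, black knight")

Tracking captures:
  Bxc4: captured white pawn
  cxd4: captured white pawn

white pawn, white pawn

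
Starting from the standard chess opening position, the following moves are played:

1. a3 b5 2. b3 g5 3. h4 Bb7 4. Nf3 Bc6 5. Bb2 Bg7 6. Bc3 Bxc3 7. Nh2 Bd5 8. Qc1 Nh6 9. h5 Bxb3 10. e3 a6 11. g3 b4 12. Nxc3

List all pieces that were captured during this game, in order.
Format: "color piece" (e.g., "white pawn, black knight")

Tracking captures:
  Bxc3: captured white bishop
  Bxb3: captured white pawn
  Nxc3: captured black bishop

white bishop, white pawn, black bishop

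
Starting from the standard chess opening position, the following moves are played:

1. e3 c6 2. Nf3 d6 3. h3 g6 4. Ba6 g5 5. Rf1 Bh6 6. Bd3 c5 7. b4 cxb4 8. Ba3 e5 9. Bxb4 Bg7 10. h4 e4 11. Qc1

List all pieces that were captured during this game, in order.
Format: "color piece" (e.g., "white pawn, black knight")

Tracking captures:
  cxb4: captured white pawn
  Bxb4: captured black pawn

white pawn, black pawn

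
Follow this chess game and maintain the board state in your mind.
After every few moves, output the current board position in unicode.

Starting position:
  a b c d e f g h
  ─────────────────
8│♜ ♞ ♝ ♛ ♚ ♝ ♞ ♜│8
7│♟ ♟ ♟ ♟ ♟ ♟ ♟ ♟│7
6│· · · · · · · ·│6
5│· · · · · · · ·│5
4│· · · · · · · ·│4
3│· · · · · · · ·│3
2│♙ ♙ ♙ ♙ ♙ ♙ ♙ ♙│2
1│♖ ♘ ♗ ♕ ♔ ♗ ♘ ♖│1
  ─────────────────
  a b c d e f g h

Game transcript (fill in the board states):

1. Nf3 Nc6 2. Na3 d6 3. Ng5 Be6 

  a b c d e f g h
  ─────────────────
8│♜ · · ♛ ♚ ♝ ♞ ♜│8
7│♟ ♟ ♟ · ♟ ♟ ♟ ♟│7
6│· · ♞ ♟ ♝ · · ·│6
5│· · · · · · ♘ ·│5
4│· · · · · · · ·│4
3│♘ · · · · · · ·│3
2│♙ ♙ ♙ ♙ ♙ ♙ ♙ ♙│2
1│♖ · ♗ ♕ ♔ ♗ · ♖│1
  ─────────────────
  a b c d e f g h

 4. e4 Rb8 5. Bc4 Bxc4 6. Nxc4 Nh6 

  a b c d e f g h
  ─────────────────
8│· ♜ · ♛ ♚ ♝ · ♜│8
7│♟ ♟ ♟ · ♟ ♟ ♟ ♟│7
6│· · ♞ ♟ · · · ♞│6
5│· · · · · · ♘ ·│5
4│· · ♘ · ♙ · · ·│4
3│· · · · · · · ·│3
2│♙ ♙ ♙ ♙ · ♙ ♙ ♙│2
1│♖ · ♗ ♕ ♔ · · ♖│1
  ─────────────────
  a b c d e f g h

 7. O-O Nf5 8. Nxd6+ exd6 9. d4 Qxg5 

  a b c d e f g h
  ─────────────────
8│· ♜ · · ♚ ♝ · ♜│8
7│♟ ♟ ♟ · · ♟ ♟ ♟│7
6│· · ♞ ♟ · · · ·│6
5│· · · · · ♞ ♛ ·│5
4│· · · ♙ ♙ · · ·│4
3│· · · · · · · ·│3
2│♙ ♙ ♙ · · ♙ ♙ ♙│2
1│♖ · ♗ ♕ · ♖ ♔ ·│1
  ─────────────────
  a b c d e f g h

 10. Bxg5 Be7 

  a b c d e f g h
  ─────────────────
8│· ♜ · · ♚ · · ♜│8
7│♟ ♟ ♟ · ♝ ♟ ♟ ♟│7
6│· · ♞ ♟ · · · ·│6
5│· · · · · ♞ ♗ ·│5
4│· · · ♙ ♙ · · ·│4
3│· · · · · · · ·│3
2│♙ ♙ ♙ · · ♙ ♙ ♙│2
1│♖ · · ♕ · ♖ ♔ ·│1
  ─────────────────
  a b c d e f g h


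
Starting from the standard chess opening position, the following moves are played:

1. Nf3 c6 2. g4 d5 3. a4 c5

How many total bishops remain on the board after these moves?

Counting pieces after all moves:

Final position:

  a b c d e f g h
  ─────────────────
8│♜ ♞ ♝ ♛ ♚ ♝ ♞ ♜│8
7│♟ ♟ · · ♟ ♟ ♟ ♟│7
6│· · · · · · · ·│6
5│· · ♟ ♟ · · · ·│5
4│♙ · · · · · ♙ ·│4
3│· · · · · ♘ · ·│3
2│· ♙ ♙ ♙ ♙ ♙ · ♙│2
1│♖ ♘ ♗ ♕ ♔ ♗ · ♖│1
  ─────────────────
  a b c d e f g h


4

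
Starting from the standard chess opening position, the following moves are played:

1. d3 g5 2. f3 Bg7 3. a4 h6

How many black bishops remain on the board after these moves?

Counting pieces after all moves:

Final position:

  a b c d e f g h
  ─────────────────
8│♜ ♞ ♝ ♛ ♚ · ♞ ♜│8
7│♟ ♟ ♟ ♟ ♟ ♟ ♝ ·│7
6│· · · · · · · ♟│6
5│· · · · · · ♟ ·│5
4│♙ · · · · · · ·│4
3│· · · ♙ · ♙ · ·│3
2│· ♙ ♙ · ♙ · ♙ ♙│2
1│♖ ♘ ♗ ♕ ♔ ♗ ♘ ♖│1
  ─────────────────
  a b c d e f g h


2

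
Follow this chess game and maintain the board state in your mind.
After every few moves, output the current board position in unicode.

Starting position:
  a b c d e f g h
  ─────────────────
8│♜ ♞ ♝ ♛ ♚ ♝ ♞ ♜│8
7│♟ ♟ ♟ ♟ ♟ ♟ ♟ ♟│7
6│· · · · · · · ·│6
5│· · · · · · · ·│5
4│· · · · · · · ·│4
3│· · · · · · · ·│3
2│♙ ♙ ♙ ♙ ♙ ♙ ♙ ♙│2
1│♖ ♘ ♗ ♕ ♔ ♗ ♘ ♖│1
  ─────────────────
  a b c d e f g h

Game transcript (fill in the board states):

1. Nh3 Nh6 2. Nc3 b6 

  a b c d e f g h
  ─────────────────
8│♜ ♞ ♝ ♛ ♚ ♝ · ♜│8
7│♟ · ♟ ♟ ♟ ♟ ♟ ♟│7
6│· ♟ · · · · · ♞│6
5│· · · · · · · ·│5
4│· · · · · · · ·│4
3│· · ♘ · · · · ♘│3
2│♙ ♙ ♙ ♙ ♙ ♙ ♙ ♙│2
1│♖ · ♗ ♕ ♔ ♗ · ♖│1
  ─────────────────
  a b c d e f g h

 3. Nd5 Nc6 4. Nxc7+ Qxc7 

  a b c d e f g h
  ─────────────────
8│♜ · ♝ · ♚ ♝ · ♜│8
7│♟ · ♛ ♟ ♟ ♟ ♟ ♟│7
6│· ♟ ♞ · · · · ♞│6
5│· · · · · · · ·│5
4│· · · · · · · ·│4
3│· · · · · · · ♘│3
2│♙ ♙ ♙ ♙ ♙ ♙ ♙ ♙│2
1│♖ · ♗ ♕ ♔ ♗ · ♖│1
  ─────────────────
  a b c d e f g h

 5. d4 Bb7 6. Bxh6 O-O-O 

  a b c d e f g h
  ─────────────────
8│· · ♚ ♜ · ♝ · ♜│8
7│♟ ♝ ♛ ♟ ♟ ♟ ♟ ♟│7
6│· ♟ ♞ · · · · ♗│6
5│· · · · · · · ·│5
4│· · · ♙ · · · ·│4
3│· · · · · · · ♘│3
2│♙ ♙ ♙ · ♙ ♙ ♙ ♙│2
1│♖ · · ♕ ♔ ♗ · ♖│1
  ─────────────────
  a b c d e f g h

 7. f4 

  a b c d e f g h
  ─────────────────
8│· · ♚ ♜ · ♝ · ♜│8
7│♟ ♝ ♛ ♟ ♟ ♟ ♟ ♟│7
6│· ♟ ♞ · · · · ♗│6
5│· · · · · · · ·│5
4│· · · ♙ · ♙ · ·│4
3│· · · · · · · ♘│3
2│♙ ♙ ♙ · ♙ · ♙ ♙│2
1│♖ · · ♕ ♔ ♗ · ♖│1
  ─────────────────
  a b c d e f g h


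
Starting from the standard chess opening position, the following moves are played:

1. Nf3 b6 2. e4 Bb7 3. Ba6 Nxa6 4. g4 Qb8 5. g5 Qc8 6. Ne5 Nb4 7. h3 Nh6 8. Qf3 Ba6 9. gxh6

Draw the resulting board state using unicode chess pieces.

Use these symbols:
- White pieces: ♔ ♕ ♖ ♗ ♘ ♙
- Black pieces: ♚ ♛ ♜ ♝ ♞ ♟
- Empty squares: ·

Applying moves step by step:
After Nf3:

♜ ♞ ♝ ♛ ♚ ♝ ♞ ♜
♟ ♟ ♟ ♟ ♟ ♟ ♟ ♟
· · · · · · · ·
· · · · · · · ·
· · · · · · · ·
· · · · · ♘ · ·
♙ ♙ ♙ ♙ ♙ ♙ ♙ ♙
♖ ♘ ♗ ♕ ♔ ♗ · ♖


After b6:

♜ ♞ ♝ ♛ ♚ ♝ ♞ ♜
♟ · ♟ ♟ ♟ ♟ ♟ ♟
· ♟ · · · · · ·
· · · · · · · ·
· · · · · · · ·
· · · · · ♘ · ·
♙ ♙ ♙ ♙ ♙ ♙ ♙ ♙
♖ ♘ ♗ ♕ ♔ ♗ · ♖


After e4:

♜ ♞ ♝ ♛ ♚ ♝ ♞ ♜
♟ · ♟ ♟ ♟ ♟ ♟ ♟
· ♟ · · · · · ·
· · · · · · · ·
· · · · ♙ · · ·
· · · · · ♘ · ·
♙ ♙ ♙ ♙ · ♙ ♙ ♙
♖ ♘ ♗ ♕ ♔ ♗ · ♖


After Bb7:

♜ ♞ · ♛ ♚ ♝ ♞ ♜
♟ ♝ ♟ ♟ ♟ ♟ ♟ ♟
· ♟ · · · · · ·
· · · · · · · ·
· · · · ♙ · · ·
· · · · · ♘ · ·
♙ ♙ ♙ ♙ · ♙ ♙ ♙
♖ ♘ ♗ ♕ ♔ ♗ · ♖


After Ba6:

♜ ♞ · ♛ ♚ ♝ ♞ ♜
♟ ♝ ♟ ♟ ♟ ♟ ♟ ♟
♗ ♟ · · · · · ·
· · · · · · · ·
· · · · ♙ · · ·
· · · · · ♘ · ·
♙ ♙ ♙ ♙ · ♙ ♙ ♙
♖ ♘ ♗ ♕ ♔ · · ♖


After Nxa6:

♜ · · ♛ ♚ ♝ ♞ ♜
♟ ♝ ♟ ♟ ♟ ♟ ♟ ♟
♞ ♟ · · · · · ·
· · · · · · · ·
· · · · ♙ · · ·
· · · · · ♘ · ·
♙ ♙ ♙ ♙ · ♙ ♙ ♙
♖ ♘ ♗ ♕ ♔ · · ♖


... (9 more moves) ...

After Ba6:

♜ · ♛ · ♚ ♝ · ♜
♟ · ♟ ♟ ♟ ♟ ♟ ♟
♝ ♟ · · · · · ♞
· · · · ♘ · ♙ ·
· ♞ · · ♙ · · ·
· · · · · ♕ · ♙
♙ ♙ ♙ ♙ · ♙ · ·
♖ ♘ ♗ · ♔ · · ♖


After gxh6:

♜ · ♛ · ♚ ♝ · ♜
♟ · ♟ ♟ ♟ ♟ ♟ ♟
♝ ♟ · · · · · ♙
· · · · ♘ · · ·
· ♞ · · ♙ · · ·
· · · · · ♕ · ♙
♙ ♙ ♙ ♙ · ♙ · ·
♖ ♘ ♗ · ♔ · · ♖



  a b c d e f g h
  ─────────────────
8│♜ · ♛ · ♚ ♝ · ♜│8
7│♟ · ♟ ♟ ♟ ♟ ♟ ♟│7
6│♝ ♟ · · · · · ♙│6
5│· · · · ♘ · · ·│5
4│· ♞ · · ♙ · · ·│4
3│· · · · · ♕ · ♙│3
2│♙ ♙ ♙ ♙ · ♙ · ·│2
1│♖ ♘ ♗ · ♔ · · ♖│1
  ─────────────────
  a b c d e f g h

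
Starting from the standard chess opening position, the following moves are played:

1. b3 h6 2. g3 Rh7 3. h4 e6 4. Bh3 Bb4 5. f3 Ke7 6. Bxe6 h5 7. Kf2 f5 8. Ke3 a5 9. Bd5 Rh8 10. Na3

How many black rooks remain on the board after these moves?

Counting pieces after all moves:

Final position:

  a b c d e f g h
  ─────────────────
8│♜ ♞ ♝ ♛ · · ♞ ♜│8
7│· ♟ ♟ ♟ ♚ · ♟ ·│7
6│· · · · · · · ·│6
5│♟ · · ♗ · ♟ · ♟│5
4│· ♝ · · · · · ♙│4
3│♘ ♙ · · ♔ ♙ ♙ ·│3
2│♙ · ♙ ♙ ♙ · · ·│2
1│♖ · ♗ ♕ · · ♘ ♖│1
  ─────────────────
  a b c d e f g h


2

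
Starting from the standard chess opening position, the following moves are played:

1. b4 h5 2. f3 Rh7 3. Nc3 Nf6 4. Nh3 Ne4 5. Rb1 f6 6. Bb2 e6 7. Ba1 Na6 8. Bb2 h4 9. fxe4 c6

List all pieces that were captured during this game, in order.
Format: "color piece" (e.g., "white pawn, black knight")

Tracking captures:
  fxe4: captured black knight

black knight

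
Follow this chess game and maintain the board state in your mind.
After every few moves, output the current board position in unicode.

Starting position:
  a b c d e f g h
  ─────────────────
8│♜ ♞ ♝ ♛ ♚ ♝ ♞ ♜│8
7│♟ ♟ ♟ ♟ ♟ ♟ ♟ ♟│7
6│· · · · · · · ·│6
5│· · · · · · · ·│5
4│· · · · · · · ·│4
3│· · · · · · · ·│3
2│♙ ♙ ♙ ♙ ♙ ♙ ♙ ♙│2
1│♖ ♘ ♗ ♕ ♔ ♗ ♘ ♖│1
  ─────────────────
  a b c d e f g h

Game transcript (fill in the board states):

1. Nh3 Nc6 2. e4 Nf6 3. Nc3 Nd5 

  a b c d e f g h
  ─────────────────
8│♜ · ♝ ♛ ♚ ♝ · ♜│8
7│♟ ♟ ♟ ♟ ♟ ♟ ♟ ♟│7
6│· · ♞ · · · · ·│6
5│· · · ♞ · · · ·│5
4│· · · · ♙ · · ·│4
3│· · ♘ · · · · ♘│3
2│♙ ♙ ♙ ♙ · ♙ ♙ ♙│2
1│♖ · ♗ ♕ ♔ ♗ · ♖│1
  ─────────────────
  a b c d e f g h

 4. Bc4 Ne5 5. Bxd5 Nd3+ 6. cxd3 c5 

  a b c d e f g h
  ─────────────────
8│♜ · ♝ ♛ ♚ ♝ · ♜│8
7│♟ ♟ · ♟ ♟ ♟ ♟ ♟│7
6│· · · · · · · ·│6
5│· · ♟ ♗ · · · ·│5
4│· · · · ♙ · · ·│4
3│· · ♘ ♙ · · · ♘│3
2│♙ ♙ · ♙ · ♙ ♙ ♙│2
1│♖ · ♗ ♕ ♔ · · ♖│1
  ─────────────────
  a b c d e f g h

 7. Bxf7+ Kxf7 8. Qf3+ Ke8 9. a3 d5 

  a b c d e f g h
  ─────────────────
8│♜ · ♝ ♛ ♚ ♝ · ♜│8
7│♟ ♟ · · ♟ · ♟ ♟│7
6│· · · · · · · ·│6
5│· · ♟ ♟ · · · ·│5
4│· · · · ♙ · · ·│4
3│♙ · ♘ ♙ · ♕ · ♘│3
2│· ♙ · ♙ · ♙ ♙ ♙│2
1│♖ · ♗ · ♔ · · ♖│1
  ─────────────────
  a b c d e f g h

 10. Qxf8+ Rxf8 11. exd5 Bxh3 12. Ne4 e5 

  a b c d e f g h
  ─────────────────
8│♜ · · ♛ ♚ ♜ · ·│8
7│♟ ♟ · · · · ♟ ♟│7
6│· · · · · · · ·│6
5│· · ♟ ♙ ♟ · · ·│5
4│· · · · ♘ · · ·│4
3│♙ · · ♙ · · · ♝│3
2│· ♙ · ♙ · ♙ ♙ ♙│2
1│♖ · ♗ · ♔ · · ♖│1
  ─────────────────
  a b c d e f g h

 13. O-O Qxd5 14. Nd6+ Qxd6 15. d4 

  a b c d e f g h
  ─────────────────
8│♜ · · · ♚ ♜ · ·│8
7│♟ ♟ · · · · ♟ ♟│7
6│· · · ♛ · · · ·│6
5│· · ♟ · ♟ · · ·│5
4│· · · ♙ · · · ·│4
3│♙ · · · · · · ♝│3
2│· ♙ · ♙ · ♙ ♙ ♙│2
1│♖ · ♗ · · ♖ ♔ ·│1
  ─────────────────
  a b c d e f g h


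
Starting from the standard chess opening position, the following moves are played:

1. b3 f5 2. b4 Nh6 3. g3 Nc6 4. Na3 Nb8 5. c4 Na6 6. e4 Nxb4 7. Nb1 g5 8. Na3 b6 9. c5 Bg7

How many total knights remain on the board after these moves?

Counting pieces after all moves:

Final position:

  a b c d e f g h
  ─────────────────
8│♜ · ♝ ♛ ♚ · · ♜│8
7│♟ · ♟ ♟ ♟ · ♝ ♟│7
6│· ♟ · · · · · ♞│6
5│· · ♙ · · ♟ ♟ ·│5
4│· ♞ · · ♙ · · ·│4
3│♘ · · · · · ♙ ·│3
2│♙ · · ♙ · ♙ · ♙│2
1│♖ · ♗ ♕ ♔ ♗ ♘ ♖│1
  ─────────────────
  a b c d e f g h


4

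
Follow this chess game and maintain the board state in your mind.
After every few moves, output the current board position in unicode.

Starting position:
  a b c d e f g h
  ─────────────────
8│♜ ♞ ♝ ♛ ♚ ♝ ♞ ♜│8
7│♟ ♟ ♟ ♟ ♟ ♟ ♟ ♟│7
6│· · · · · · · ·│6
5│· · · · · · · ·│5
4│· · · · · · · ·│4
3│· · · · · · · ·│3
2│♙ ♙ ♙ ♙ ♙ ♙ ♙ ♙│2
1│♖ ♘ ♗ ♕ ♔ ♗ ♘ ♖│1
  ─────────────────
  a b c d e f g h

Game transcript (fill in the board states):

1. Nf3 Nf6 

  a b c d e f g h
  ─────────────────
8│♜ ♞ ♝ ♛ ♚ ♝ · ♜│8
7│♟ ♟ ♟ ♟ ♟ ♟ ♟ ♟│7
6│· · · · · ♞ · ·│6
5│· · · · · · · ·│5
4│· · · · · · · ·│4
3│· · · · · ♘ · ·│3
2│♙ ♙ ♙ ♙ ♙ ♙ ♙ ♙│2
1│♖ ♘ ♗ ♕ ♔ ♗ · ♖│1
  ─────────────────
  a b c d e f g h

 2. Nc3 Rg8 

  a b c d e f g h
  ─────────────────
8│♜ ♞ ♝ ♛ ♚ ♝ ♜ ·│8
7│♟ ♟ ♟ ♟ ♟ ♟ ♟ ♟│7
6│· · · · · ♞ · ·│6
5│· · · · · · · ·│5
4│· · · · · · · ·│4
3│· · ♘ · · ♘ · ·│3
2│♙ ♙ ♙ ♙ ♙ ♙ ♙ ♙│2
1│♖ · ♗ ♕ ♔ ♗ · ♖│1
  ─────────────────
  a b c d e f g h

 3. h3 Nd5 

  a b c d e f g h
  ─────────────────
8│♜ ♞ ♝ ♛ ♚ ♝ ♜ ·│8
7│♟ ♟ ♟ ♟ ♟ ♟ ♟ ♟│7
6│· · · · · · · ·│6
5│· · · ♞ · · · ·│5
4│· · · · · · · ·│4
3│· · ♘ · · ♘ · ♙│3
2│♙ ♙ ♙ ♙ ♙ ♙ ♙ ·│2
1│♖ · ♗ ♕ ♔ ♗ · ♖│1
  ─────────────────
  a b c d e f g h

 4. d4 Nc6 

  a b c d e f g h
  ─────────────────
8│♜ · ♝ ♛ ♚ ♝ ♜ ·│8
7│♟ ♟ ♟ ♟ ♟ ♟ ♟ ♟│7
6│· · ♞ · · · · ·│6
5│· · · ♞ · · · ·│5
4│· · · ♙ · · · ·│4
3│· · ♘ · · ♘ · ♙│3
2│♙ ♙ ♙ · ♙ ♙ ♙ ·│2
1│♖ · ♗ ♕ ♔ ♗ · ♖│1
  ─────────────────
  a b c d e f g h

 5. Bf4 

  a b c d e f g h
  ─────────────────
8│♜ · ♝ ♛ ♚ ♝ ♜ ·│8
7│♟ ♟ ♟ ♟ ♟ ♟ ♟ ♟│7
6│· · ♞ · · · · ·│6
5│· · · ♞ · · · ·│5
4│· · · ♙ · ♗ · ·│4
3│· · ♘ · · ♘ · ♙│3
2│♙ ♙ ♙ · ♙ ♙ ♙ ·│2
1│♖ · · ♕ ♔ ♗ · ♖│1
  ─────────────────
  a b c d e f g h
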